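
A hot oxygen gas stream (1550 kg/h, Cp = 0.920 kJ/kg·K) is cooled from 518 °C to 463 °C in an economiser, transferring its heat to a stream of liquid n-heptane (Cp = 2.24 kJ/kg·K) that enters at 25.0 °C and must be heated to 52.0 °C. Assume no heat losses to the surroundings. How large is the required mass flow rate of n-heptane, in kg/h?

ṁ_c = 1300 kg/h

Heat released by hot stream: Q = 1550 × 0.920 × (518 − 463) = 78430 kJ/h
Energy balance on cold side (adiabatic exchanger): Q = ṁ_c·Cp_c·(T_c,out − T_c,in)
ṁ_c = 78430 / [2.24 × (52.0 − 25.0)] = 1296.8 kg/h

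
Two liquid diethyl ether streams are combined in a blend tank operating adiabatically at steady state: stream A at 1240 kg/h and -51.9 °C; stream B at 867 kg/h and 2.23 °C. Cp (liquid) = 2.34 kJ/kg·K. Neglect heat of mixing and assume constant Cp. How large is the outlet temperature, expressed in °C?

T_out = -29.6 °C

Energy balance with Q = 0: Σ ṁᵢCp,ᵢ(T_out − Tᵢ) = 0
Σ ṁᵢCp,ᵢTᵢ = 1240×2.34×-51.9 + 867×2.34×2.23 = -146070
Σ ṁᵢCp,ᵢ = 1240×2.34 + 867×2.34 = 4930.4
T_out = -146070 / 4930.4 = -29.626 °C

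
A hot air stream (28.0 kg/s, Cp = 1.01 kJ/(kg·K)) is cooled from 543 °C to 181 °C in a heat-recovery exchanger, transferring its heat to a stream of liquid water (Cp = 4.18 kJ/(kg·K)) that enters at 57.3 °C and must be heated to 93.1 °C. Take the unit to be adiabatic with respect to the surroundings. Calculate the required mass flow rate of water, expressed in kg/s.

Heat released by hot stream: Q = 28.0 × 1.01 × (543 − 181) = 10237 kJ/s
Energy balance on cold side (adiabatic exchanger): Q = ṁ_c·Cp_c·(T_c,out − T_c,in)
ṁ_c = 10237 / [4.18 × (93.1 − 57.3)] = 68.411 kg/s

ṁ_c = 68.4 kg/s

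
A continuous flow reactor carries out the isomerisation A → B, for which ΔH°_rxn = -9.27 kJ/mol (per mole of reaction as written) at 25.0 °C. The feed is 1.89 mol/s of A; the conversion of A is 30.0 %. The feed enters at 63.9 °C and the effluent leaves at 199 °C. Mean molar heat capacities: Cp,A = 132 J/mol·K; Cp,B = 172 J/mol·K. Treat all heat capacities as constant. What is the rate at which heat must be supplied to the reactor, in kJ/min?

Q_in = 1940 kJ/min

Extent of reaction ξ = 0.300 × 1.89 = 0.567 mol/s
Reaction term: ξ·ΔH°_rxn = 0.567 × -9.27 = -5.2561 kJ/s
Sensible, feed 63.9→25 °C: -9.7048 kJ/s
Outlet flows (mol/s): A 1.323, B 0.567
Sensible, products 25→199 °C: 47.356 kJ/s
Q = ΔH = 32.395 kJ/s = 32.395 kW
Heat supplied = 1943.7 kJ/min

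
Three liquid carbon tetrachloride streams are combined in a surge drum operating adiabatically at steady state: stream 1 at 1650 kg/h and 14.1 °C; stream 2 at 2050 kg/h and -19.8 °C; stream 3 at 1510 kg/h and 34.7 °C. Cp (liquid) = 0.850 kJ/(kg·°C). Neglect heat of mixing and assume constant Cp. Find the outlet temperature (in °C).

No heat crosses the boundary, so H_out = H_in.
T_out = Σ ṁᵢCp,ᵢTᵢ / Σ ṁᵢCp,ᵢ
      = 29811 / 4428.5 = 6.7317 °C

T_out = 6.73 °C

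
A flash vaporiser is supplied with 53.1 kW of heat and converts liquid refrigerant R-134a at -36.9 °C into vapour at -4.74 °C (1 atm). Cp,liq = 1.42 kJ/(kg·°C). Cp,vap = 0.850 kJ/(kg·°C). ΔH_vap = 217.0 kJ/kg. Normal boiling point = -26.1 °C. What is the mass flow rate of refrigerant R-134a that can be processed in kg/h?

ṁ = 763 kg/h

Δh = 1.42×(-26.1−-36.9) + 217.0 + 0.850×(-4.74−-26.1) = 250.49 kJ/kg
Q = 53.1 kW = 53.1 kJ/s = 191160 kJ/h
ṁ = Q/Δh = 191160 / 250.49 = 763.14 kg/h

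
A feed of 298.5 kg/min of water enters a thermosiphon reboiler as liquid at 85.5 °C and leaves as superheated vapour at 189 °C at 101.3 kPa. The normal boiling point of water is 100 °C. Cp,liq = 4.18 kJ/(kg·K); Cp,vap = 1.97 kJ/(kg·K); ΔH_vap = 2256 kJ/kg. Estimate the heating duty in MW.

Q = 12.4 MW

liquid 85.5→100 °C: 60.61 kJ/kg
vaporisation at 100 °C: 2256 kJ/kg
vapour 100→189 °C: 175.33 kJ/kg
Δh = 60.61 + 2256 + 175.33 = 2491.9 kJ/kg
Q = ṁ·Δh = 298.5 kg/min × 2491.9 kJ/kg = 743840 kJ/min
|Q| = 12397 kW = 12.397 MW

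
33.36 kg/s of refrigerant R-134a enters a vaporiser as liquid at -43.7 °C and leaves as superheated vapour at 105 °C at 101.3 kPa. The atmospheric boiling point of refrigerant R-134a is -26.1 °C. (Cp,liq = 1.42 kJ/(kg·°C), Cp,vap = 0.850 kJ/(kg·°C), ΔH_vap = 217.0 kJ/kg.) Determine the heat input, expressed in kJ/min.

Q = 707000 kJ/min

liquid -43.7→-26.1 °C: 24.992 kJ/kg
vaporisation at -26.1 °C: 217 kJ/kg
vapour -26.1→105 °C: 111.43 kJ/kg
Δh = 24.992 + 217 + 111.43 = 353.43 kJ/kg
Q = ṁ·Δh = 33.36 kg/s × 353.43 kJ/kg = 11790 kJ/s
|Q| = 11790 kW = 707420 kJ/min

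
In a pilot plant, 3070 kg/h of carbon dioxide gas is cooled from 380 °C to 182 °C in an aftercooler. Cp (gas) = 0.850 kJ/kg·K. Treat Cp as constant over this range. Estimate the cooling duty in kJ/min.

Q_c = 8610 kJ/min

Q = ṁ·Cp·ΔT = 3070 × 0.850 × (182 − 380) = -516680 kJ/h
Converting: 516680 / 3600 s = 143.52 kW
Cooling duty = 8611.4 kJ/min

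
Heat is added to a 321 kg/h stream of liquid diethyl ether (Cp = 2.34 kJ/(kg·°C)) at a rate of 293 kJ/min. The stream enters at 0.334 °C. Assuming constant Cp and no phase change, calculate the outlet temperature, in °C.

Q = 293 kJ/min = 17580 kJ/h
ΔT = Q/(ṁ·Cp) = 17580/(321×2.34) = 23.404 K
T_out = 0.334 + 23.404 = 23.738 °C

T_out = 23.7 °C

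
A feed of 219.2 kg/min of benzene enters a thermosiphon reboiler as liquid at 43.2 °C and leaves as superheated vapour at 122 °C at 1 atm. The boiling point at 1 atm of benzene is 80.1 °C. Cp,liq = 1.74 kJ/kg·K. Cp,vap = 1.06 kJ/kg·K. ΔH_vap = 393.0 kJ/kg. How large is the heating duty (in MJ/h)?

liquid 43.2→80.1 °C: 64.206 kJ/kg
vaporisation at 80.1 °C: 393 kJ/kg
vapour 80.1→122 °C: 44.414 kJ/kg
Δh = 64.206 + 393 + 44.414 = 501.62 kJ/kg
Q = ṁ·Δh = 219.2 kg/min × 501.62 kJ/kg = 109960 kJ/min
|Q| = 1832.6 kW = 6597.3 MJ/h

Q = 6600 MJ/h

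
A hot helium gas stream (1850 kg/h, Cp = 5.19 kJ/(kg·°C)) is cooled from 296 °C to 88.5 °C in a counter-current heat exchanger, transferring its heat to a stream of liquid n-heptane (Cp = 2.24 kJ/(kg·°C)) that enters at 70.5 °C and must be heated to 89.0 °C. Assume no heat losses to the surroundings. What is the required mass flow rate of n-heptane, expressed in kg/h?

Heat released by hot stream: Q = 1850 × 5.19 × (296 − 88.5) = 1.9923e+06 kJ/h
Energy balance on cold side (adiabatic exchanger): Q = ṁ_c·Cp_c·(T_c,out − T_c,in)
ṁ_c = 1.9923e+06 / [2.24 × (89.0 − 70.5)] = 48077 kg/h

ṁ_c = 48100 kg/h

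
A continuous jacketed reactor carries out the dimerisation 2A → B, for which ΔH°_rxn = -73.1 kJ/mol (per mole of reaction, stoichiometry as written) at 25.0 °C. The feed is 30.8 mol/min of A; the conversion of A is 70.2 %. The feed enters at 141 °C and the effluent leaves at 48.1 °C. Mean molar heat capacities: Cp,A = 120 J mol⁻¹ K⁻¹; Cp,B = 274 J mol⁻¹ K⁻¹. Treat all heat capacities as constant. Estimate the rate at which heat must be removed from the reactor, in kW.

Q_out = 18.8 kW

Extent of reaction ξ = 0.702 × 30.8 / 2 = 10.811 mol/min
Reaction term: ξ·ΔH°_rxn = 10.811 × -73.1 = -790.27 kJ/min
Sensible, feed 141→25 °C: -428.74 kJ/min
Outlet flows (mol/min): A 9.1784, B 10.811
Sensible, products 25→48.1 °C: 93.868 kJ/min
Q = ΔH = -1125.1 kJ/min = -18.752 kW
Heat removed = 18.752 kW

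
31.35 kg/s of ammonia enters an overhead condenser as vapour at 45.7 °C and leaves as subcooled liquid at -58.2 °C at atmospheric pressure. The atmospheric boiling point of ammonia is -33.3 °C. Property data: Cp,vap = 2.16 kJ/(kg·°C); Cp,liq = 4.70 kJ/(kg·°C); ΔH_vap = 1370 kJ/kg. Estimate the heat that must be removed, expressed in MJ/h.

vapour 45.7→-33.3 °C: -170.64 kJ/kg
condensation at -33.3 °C: -1370 kJ/kg
liquid -33.3→-58.2 °C: -117.03 kJ/kg
Δh = -170.64 + -1370 + -117.03 = -1657.7 kJ/kg
Q = ṁ·Δh = 31.35 kg/s × -1657.7 kJ/kg = -51968 kJ/s
|Q| = 51968 kW = 187080 MJ/h

Q_c = 187000 MJ/h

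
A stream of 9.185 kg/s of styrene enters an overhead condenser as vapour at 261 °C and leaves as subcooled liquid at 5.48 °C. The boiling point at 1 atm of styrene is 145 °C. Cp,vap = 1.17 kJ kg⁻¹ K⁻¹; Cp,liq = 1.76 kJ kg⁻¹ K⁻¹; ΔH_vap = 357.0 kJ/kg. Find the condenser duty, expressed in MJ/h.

Q_c = 24400 MJ/h

vapour 261→145 °C: -135.72 kJ/kg
condensation at 145 °C: -357 kJ/kg
liquid 145→5.48 °C: -245.56 kJ/kg
Δh = -135.72 + -357 + -245.56 = -738.28 kJ/kg
Q = ṁ·Δh = 9.185 kg/s × -738.28 kJ/kg = -6781.1 kJ/s
|Q| = 6781.1 kW = 24412 MJ/h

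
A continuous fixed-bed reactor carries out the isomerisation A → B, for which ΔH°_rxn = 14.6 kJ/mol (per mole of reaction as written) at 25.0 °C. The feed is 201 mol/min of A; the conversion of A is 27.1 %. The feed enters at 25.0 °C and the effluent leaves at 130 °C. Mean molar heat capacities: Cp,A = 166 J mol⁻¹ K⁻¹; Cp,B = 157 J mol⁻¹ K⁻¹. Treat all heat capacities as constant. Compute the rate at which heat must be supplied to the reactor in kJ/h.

Extent of reaction ξ = 0.271 × 201 = 54.471 mol/min
Reaction term: ξ·ΔH°_rxn = 54.471 × 14.6 = 795.28 kJ/min
Sensible, feed 25.0→25 °C: 0 kJ/min
Outlet flows (mol/min): A 146.53, B 54.471
Sensible, products 25→130 °C: 3452 kJ/min
Q = ΔH = 4247.2 kJ/min = 70.787 kW
Heat supplied = 254830 kJ/h

Q_in = 255000 kJ/h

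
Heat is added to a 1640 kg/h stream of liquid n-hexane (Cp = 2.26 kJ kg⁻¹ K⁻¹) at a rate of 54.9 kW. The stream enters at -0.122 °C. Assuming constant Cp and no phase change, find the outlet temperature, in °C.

T_out = 53.2 °C

Q = 54.9 kW = 197640 kJ/h
ΔT = Q/(ṁ·Cp) = 197640/(1640×2.26) = 53.324 K
T_out = -0.122 + 53.324 = 53.202 °C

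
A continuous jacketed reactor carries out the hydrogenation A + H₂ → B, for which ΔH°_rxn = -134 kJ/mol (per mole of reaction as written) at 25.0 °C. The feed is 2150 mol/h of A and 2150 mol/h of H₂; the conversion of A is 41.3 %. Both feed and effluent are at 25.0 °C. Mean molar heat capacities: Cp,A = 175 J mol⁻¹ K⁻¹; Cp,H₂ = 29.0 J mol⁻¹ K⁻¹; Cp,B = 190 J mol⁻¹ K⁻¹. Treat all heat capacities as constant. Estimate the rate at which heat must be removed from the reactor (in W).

Q_out = 33100 W

Extent of reaction ξ = 0.413 × 2150 = 887.95 mol/h
Reaction term: ξ·ΔH°_rxn = 887.95 × -134 = -118990 kJ/h
Q = ΔH = -118990 kJ/h = -33.051 kW
Heat removed = 33051 W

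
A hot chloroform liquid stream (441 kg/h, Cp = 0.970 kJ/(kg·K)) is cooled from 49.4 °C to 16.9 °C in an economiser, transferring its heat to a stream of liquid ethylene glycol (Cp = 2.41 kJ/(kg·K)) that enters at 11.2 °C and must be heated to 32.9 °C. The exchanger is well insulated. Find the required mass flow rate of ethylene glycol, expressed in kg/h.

Heat released by hot stream: Q = 441 × 0.970 × (49.4 − 16.9) = 13903 kJ/h
Energy balance on cold side (adiabatic exchanger): Q = ṁ_c·Cp_c·(T_c,out − T_c,in)
ṁ_c = 13903 / [2.41 × (32.9 − 11.2)] = 265.84 kg/h

ṁ_c = 266 kg/h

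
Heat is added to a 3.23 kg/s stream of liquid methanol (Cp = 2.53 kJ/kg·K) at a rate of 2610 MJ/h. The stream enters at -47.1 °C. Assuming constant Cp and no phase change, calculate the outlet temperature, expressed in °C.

Q = 2610 MJ/h = 725 kJ/s
ΔT = Q/(ṁ·Cp) = 725/(3.23×2.53) = 88.719 K
T_out = -47.1 + 88.719 = 41.619 °C

T_out = 41.6 °C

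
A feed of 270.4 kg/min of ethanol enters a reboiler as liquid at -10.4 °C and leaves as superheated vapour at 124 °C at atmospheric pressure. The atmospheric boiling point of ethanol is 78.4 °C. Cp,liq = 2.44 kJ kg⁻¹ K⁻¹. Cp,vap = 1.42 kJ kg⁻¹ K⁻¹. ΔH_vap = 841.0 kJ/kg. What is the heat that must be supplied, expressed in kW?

liquid -10.4→78.4 °C: 216.67 kJ/kg
vaporisation at 78.4 °C: 841 kJ/kg
vapour 78.4→124 °C: 64.752 kJ/kg
Δh = 216.67 + 841 + 64.752 = 1122.4 kJ/kg
Q = ṁ·Δh = 270.4 kg/min × 1122.4 kJ/kg = 303500 kJ/min
|Q| = 5058.4 kW

Q = 5060 kW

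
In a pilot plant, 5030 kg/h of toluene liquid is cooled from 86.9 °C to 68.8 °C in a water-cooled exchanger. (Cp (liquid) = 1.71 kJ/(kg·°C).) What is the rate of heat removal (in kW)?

Q = ṁ·Cp·ΔT = 5030 × 1.71 × (68.8 − 86.9) = -155680 kJ/h
Converting: 155680 / 3600 s = 43.245 kW

Q_c = 43.2 kW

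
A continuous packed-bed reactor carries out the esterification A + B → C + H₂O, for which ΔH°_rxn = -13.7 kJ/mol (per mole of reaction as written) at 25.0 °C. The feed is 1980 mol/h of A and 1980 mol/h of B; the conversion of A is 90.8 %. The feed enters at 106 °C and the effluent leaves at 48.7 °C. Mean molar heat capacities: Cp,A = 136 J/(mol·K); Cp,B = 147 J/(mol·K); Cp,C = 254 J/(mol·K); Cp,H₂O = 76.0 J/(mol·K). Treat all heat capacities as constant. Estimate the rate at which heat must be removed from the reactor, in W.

Q_out = 15200 W

Extent of reaction ξ = 0.908 × 1980 = 1797.8 mol/h
Reaction term: ξ·ΔH°_rxn = 1797.8 × -13.7 = -24630 kJ/h
Sensible, feed 106→25 °C: -45388 kJ/h
Outlet flows (mol/h): A 182.16, B 182.16, C 1797.8, H₂O 1797.8
Sensible, products 25→48.7 °C: 15283 kJ/h
Q = ΔH = -54735 kJ/h = -15.204 kW
Heat removed = 15204 W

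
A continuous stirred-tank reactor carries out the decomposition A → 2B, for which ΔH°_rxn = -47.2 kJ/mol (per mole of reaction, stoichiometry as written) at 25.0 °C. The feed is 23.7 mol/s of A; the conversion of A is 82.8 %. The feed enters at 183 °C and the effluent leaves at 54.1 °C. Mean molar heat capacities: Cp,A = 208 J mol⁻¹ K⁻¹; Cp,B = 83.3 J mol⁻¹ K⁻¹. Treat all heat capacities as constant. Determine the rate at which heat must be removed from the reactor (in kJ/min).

Extent of reaction ξ = 0.828 × 23.7 = 19.624 mol/s
Reaction term: ξ·ΔH°_rxn = 19.624 × -47.2 = -926.23 kJ/s
Sensible, feed 183→25 °C: -778.88 kJ/s
Outlet flows (mol/s): A 4.0764, B 39.247
Sensible, products 25→54.1 °C: 119.81 kJ/s
Q = ΔH = -1585.3 kJ/s = -1585.3 kW
Heat removed = 95118 kJ/min

Q_out = 95100 kJ/min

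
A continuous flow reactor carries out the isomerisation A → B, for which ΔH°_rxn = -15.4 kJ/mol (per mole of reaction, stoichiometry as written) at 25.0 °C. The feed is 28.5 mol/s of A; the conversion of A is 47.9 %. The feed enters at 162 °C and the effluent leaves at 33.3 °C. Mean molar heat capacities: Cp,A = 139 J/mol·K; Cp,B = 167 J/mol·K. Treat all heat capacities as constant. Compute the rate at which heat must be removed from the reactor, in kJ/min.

Extent of reaction ξ = 0.479 × 28.5 = 13.651 mol/s
Reaction term: ξ·ΔH°_rxn = 13.651 × -15.4 = -210.23 kJ/s
Sensible, feed 162→25 °C: -542.73 kJ/s
Outlet flows (mol/s): A 14.849, B 13.651
Sensible, products 25→33.3 °C: 36.053 kJ/s
Q = ΔH = -716.91 kJ/s = -716.91 kW
Heat removed = 43014 kJ/min

Q_out = 43000 kJ/min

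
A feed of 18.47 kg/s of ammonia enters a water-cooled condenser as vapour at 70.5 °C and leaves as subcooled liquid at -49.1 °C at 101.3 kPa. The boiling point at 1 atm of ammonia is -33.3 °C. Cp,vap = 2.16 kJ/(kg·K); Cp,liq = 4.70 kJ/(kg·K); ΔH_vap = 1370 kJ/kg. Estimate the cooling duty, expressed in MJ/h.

Q_c = 111000 MJ/h

vapour 70.5→-33.3 °C: -224.21 kJ/kg
condensation at -33.3 °C: -1370 kJ/kg
liquid -33.3→-49.1 °C: -74.26 kJ/kg
Δh = -224.21 + -1370 + -74.26 = -1668.5 kJ/kg
Q = ṁ·Δh = 18.47 kg/s × -1668.5 kJ/kg = -30817 kJ/s
|Q| = 30817 kW = 110940 MJ/h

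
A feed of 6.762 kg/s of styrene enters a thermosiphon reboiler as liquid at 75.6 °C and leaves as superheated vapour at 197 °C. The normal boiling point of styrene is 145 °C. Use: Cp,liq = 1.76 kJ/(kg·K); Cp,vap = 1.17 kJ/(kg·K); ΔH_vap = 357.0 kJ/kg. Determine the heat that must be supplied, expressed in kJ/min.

Q = 219000 kJ/min

liquid 75.6→145 °C: 122.14 kJ/kg
vaporisation at 145 °C: 357 kJ/kg
vapour 145→197 °C: 60.84 kJ/kg
Δh = 122.14 + 357 + 60.84 = 539.98 kJ/kg
Q = ṁ·Δh = 6.762 kg/s × 539.98 kJ/kg = 3651.4 kJ/s
|Q| = 3651.4 kW = 219080 kJ/min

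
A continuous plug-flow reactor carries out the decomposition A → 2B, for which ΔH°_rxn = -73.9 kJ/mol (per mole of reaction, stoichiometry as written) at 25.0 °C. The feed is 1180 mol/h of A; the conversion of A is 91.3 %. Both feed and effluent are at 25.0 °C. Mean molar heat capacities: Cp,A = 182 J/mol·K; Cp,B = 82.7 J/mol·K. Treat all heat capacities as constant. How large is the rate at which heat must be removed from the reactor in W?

Extent of reaction ξ = 0.913 × 1180 = 1077.3 mol/h
Reaction term: ξ·ΔH°_rxn = 1077.3 × -73.9 = -79615 kJ/h
Q = ΔH = -79615 kJ/h = -22.115 kW
Heat removed = 22115 W

Q_out = 22100 W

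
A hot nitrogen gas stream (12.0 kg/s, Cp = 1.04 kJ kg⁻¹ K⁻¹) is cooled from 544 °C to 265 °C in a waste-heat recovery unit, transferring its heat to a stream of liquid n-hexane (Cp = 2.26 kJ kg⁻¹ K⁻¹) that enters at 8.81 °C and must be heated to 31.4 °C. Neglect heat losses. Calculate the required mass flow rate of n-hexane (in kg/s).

Heat released by hot stream: Q = 12.0 × 1.04 × (544 − 265) = 3481.9 kJ/s
Energy balance on cold side (adiabatic exchanger): Q = ṁ_c·Cp_c·(T_c,out − T_c,in)
ṁ_c = 3481.9 / [2.26 × (31.4 − 8.81)] = 68.202 kg/s

ṁ_c = 68.2 kg/s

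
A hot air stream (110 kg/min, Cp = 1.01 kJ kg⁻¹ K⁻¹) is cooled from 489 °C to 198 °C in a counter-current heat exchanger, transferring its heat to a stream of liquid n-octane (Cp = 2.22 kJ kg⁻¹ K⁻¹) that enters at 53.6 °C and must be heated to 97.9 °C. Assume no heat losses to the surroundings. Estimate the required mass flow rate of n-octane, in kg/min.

Heat released by hot stream: Q = 110 × 1.01 × (489 − 198) = 32330 kJ/min
Energy balance on cold side (adiabatic exchanger): Q = ṁ_c·Cp_c·(T_c,out − T_c,in)
ṁ_c = 32330 / [2.22 × (97.9 − 53.6)] = 328.74 kg/min

ṁ_c = 329 kg/min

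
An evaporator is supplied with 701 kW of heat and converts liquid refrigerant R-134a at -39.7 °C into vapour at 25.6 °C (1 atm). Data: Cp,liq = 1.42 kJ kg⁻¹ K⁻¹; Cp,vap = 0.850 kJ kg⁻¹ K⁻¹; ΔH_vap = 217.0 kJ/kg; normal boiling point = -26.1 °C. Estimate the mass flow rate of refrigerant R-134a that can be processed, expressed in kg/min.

Δh = 1.42×(-26.1−-39.7) + 217.0 + 0.850×(25.6−-26.1) = 280.26 kJ/kg
Q = 701 kW = 701 kJ/s = 42060 kJ/min
ṁ = Q/Δh = 42060 / 280.26 = 150.08 kg/min

ṁ = 150 kg/min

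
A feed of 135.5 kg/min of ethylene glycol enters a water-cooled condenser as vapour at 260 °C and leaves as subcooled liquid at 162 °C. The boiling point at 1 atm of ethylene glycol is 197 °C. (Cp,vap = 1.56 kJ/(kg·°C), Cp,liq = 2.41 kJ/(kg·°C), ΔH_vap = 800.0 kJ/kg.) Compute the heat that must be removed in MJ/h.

vapour 260→197 °C: -98.28 kJ/kg
condensation at 197 °C: -800 kJ/kg
liquid 197→162 °C: -84.35 kJ/kg
Δh = -98.28 + -800 + -84.35 = -982.63 kJ/kg
Q = ṁ·Δh = 135.5 kg/min × -982.63 kJ/kg = -133150 kJ/min
|Q| = 2219.1 kW = 7988.8 MJ/h

Q_c = 7990 MJ/h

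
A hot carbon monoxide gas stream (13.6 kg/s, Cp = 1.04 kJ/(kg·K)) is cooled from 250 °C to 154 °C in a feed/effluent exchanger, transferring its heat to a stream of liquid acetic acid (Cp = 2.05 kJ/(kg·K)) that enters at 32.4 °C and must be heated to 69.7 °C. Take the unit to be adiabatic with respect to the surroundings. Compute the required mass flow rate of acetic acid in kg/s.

Heat released by hot stream: Q = 13.6 × 1.04 × (250 − 154) = 1357.8 kJ/s
Energy balance on cold side (adiabatic exchanger): Q = ṁ_c·Cp_c·(T_c,out − T_c,in)
ṁ_c = 1357.8 / [2.05 × (69.7 − 32.4)] = 17.757 kg/s

ṁ_c = 17.8 kg/s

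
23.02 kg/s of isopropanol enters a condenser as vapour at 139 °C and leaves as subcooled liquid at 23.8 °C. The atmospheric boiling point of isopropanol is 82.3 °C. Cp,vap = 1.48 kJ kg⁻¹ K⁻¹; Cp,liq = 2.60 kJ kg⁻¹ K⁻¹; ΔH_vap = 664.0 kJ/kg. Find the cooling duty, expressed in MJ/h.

Q_c = 74600 MJ/h

vapour 139→82.3 °C: -83.916 kJ/kg
condensation at 82.3 °C: -664 kJ/kg
liquid 82.3→23.8 °C: -152.1 kJ/kg
Δh = -83.916 + -664 + -152.1 = -900.02 kJ/kg
Q = ṁ·Δh = 23.02 kg/s × -900.02 kJ/kg = -20718 kJ/s
|Q| = 20718 kW = 74586 MJ/h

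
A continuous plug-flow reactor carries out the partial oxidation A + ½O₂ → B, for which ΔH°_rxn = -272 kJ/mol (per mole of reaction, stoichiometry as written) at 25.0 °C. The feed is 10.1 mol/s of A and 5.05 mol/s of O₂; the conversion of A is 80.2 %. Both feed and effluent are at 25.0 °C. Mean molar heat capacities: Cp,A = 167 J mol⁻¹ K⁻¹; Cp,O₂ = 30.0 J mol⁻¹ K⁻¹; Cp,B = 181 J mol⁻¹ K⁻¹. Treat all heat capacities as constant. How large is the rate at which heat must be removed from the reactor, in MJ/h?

Extent of reaction ξ = 0.802 × 10.1 = 8.1002 mol/s
Reaction term: ξ·ΔH°_rxn = 8.1002 × -272 = -2203.3 kJ/s
Q = ΔH = -2203.3 kJ/s = -2203.3 kW
Heat removed = 7931.7 MJ/h

Q_out = 7930 MJ/h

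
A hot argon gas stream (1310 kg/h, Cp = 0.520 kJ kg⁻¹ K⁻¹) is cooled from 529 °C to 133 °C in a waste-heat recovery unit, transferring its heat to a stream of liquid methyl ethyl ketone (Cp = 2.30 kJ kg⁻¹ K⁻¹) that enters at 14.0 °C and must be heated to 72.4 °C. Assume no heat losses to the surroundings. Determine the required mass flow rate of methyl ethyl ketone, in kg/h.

ṁ_c = 2010 kg/h

Heat released by hot stream: Q = 1310 × 0.520 × (529 − 133) = 269760 kJ/h
Energy balance on cold side (adiabatic exchanger): Q = ṁ_c·Cp_c·(T_c,out − T_c,in)
ṁ_c = 269760 / [2.30 × (72.4 − 14.0)] = 2008.3 kg/h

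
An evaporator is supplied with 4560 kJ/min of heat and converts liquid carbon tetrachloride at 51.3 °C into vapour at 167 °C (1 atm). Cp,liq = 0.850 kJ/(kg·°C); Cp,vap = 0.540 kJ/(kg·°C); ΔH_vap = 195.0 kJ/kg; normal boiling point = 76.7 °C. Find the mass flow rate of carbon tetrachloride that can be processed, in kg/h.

ṁ = 1030 kg/h

Δh = 0.850×(76.7−51.3) + 195.0 + 0.540×(167−76.7) = 265.35 kJ/kg
Q = 4560 kJ/min = 76 kJ/s = 273600 kJ/h
ṁ = Q/Δh = 273600 / 265.35 = 1031.1 kg/h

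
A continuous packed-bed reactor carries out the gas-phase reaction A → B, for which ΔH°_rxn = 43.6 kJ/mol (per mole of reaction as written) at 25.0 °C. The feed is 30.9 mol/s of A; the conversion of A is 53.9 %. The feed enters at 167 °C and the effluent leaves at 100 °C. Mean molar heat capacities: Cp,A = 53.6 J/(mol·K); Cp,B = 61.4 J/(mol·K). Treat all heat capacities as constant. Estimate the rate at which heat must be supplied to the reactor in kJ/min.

Extent of reaction ξ = 0.539 × 30.9 = 16.655 mol/s
Reaction term: ξ·ΔH°_rxn = 16.655 × 43.6 = 726.16 kJ/s
Sensible, feed 167→25 °C: -235.19 kJ/s
Outlet flows (mol/s): A 14.245, B 16.655
Sensible, products 25→100 °C: 133.96 kJ/s
Q = ΔH = 624.94 kJ/s = 624.94 kW
Heat supplied = 37496 kJ/min

Q_in = 37500 kJ/min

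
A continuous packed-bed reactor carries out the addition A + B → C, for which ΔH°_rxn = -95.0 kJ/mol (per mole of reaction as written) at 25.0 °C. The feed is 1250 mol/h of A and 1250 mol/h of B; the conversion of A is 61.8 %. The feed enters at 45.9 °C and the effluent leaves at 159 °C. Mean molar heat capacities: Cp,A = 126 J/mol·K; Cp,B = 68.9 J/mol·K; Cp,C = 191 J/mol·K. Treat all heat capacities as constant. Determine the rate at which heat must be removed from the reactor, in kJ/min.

Extent of reaction ξ = 0.618 × 1250 = 772.5 mol/h
Reaction term: ξ·ΔH°_rxn = 772.5 × -95.0 = -73388 kJ/h
Sensible, feed 45.9→25 °C: -5091.8 kJ/h
Outlet flows (mol/h): A 477.5, B 477.5, C 772.5
Sensible, products 25→159 °C: 32242 kJ/h
Q = ΔH = -46237 kJ/h = -12.844 kW
Heat removed = 770.62 kJ/min

Q_out = 771 kJ/min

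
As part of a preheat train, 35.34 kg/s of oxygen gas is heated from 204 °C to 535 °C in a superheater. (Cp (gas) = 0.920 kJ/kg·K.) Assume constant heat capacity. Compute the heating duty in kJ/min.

Q = 646000 kJ/min

Q = ṁ·Cp·ΔT = 35.34 × 0.920 × (535 − 204) = 10762 kJ/s
Heating duty = 645700 kJ/min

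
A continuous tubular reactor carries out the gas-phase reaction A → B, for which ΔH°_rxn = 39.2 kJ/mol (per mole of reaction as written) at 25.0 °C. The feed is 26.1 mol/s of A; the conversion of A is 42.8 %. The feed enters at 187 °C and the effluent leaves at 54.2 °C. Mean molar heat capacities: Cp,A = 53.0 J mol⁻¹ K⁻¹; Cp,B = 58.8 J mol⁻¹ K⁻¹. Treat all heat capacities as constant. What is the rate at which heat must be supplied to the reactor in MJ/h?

Extent of reaction ξ = 0.428 × 26.1 = 11.171 mol/s
Reaction term: ξ·ΔH°_rxn = 11.171 × 39.2 = 437.9 kJ/s
Sensible, feed 187→25 °C: -224.09 kJ/s
Outlet flows (mol/s): A 14.929, B 11.171
Sensible, products 25→54.2 °C: 42.284 kJ/s
Q = ΔH = 256.09 kJ/s = 256.09 kW
Heat supplied = 921.91 MJ/h

Q_in = 922 MJ/h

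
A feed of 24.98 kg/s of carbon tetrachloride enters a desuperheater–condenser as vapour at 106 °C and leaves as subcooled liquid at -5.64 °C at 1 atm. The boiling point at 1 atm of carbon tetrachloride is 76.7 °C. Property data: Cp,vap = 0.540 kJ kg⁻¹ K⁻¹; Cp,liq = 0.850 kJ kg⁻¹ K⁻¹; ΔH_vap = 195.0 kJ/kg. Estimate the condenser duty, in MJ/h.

Q_c = 25300 MJ/h

vapour 106→76.7 °C: -15.822 kJ/kg
condensation at 76.7 °C: -195 kJ/kg
liquid 76.7→-5.64 °C: -69.989 kJ/kg
Δh = -15.822 + -195 + -69.989 = -280.81 kJ/kg
Q = ṁ·Δh = 24.98 kg/s × -280.81 kJ/kg = -7014.7 kJ/s
|Q| = 7014.7 kW = 25253 MJ/h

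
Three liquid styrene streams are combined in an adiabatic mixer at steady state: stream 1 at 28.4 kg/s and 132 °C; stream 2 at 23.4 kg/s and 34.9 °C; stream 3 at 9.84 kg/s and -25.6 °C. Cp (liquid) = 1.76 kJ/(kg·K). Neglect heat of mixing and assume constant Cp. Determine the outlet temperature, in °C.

T_out = 70.0 °C

Energy balance with Q = 0: Σ ṁᵢCp,ᵢ(T_out − Tᵢ) = 0
T_out = Σ ṁᵢCp,ᵢTᵢ / Σ ṁᵢCp,ᵢ
      = 7591.9 / 108.49 = 69.98 °C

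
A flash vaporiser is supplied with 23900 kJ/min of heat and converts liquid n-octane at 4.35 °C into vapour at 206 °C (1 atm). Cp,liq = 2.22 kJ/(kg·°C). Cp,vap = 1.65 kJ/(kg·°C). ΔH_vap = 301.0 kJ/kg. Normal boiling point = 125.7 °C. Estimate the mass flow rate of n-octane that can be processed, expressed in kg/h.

ṁ = 2040 kg/h

Δh = 2.22×(125.7−4.35) + 301.0 + 1.65×(206−125.7) = 702.89 kJ/kg
Q = 23900 kJ/min = 398.33 kJ/s = 1.434e+06 kJ/h
ṁ = Q/Δh = 1.434e+06 / 702.89 = 2040.1 kg/h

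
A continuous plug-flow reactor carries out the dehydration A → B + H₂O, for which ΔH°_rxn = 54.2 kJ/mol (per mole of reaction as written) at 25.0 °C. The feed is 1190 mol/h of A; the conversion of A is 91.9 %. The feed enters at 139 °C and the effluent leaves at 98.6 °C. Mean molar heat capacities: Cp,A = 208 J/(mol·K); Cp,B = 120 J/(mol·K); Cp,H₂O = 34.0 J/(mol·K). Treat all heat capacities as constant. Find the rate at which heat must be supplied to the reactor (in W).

Q_in = 12500 W

Extent of reaction ξ = 0.919 × 1190 = 1093.6 mol/h
Reaction term: ξ·ΔH°_rxn = 1093.6 × 54.2 = 59274 kJ/h
Sensible, feed 139→25 °C: -28217 kJ/h
Outlet flows (mol/h): A 96.39, B 1093.6, H₂O 1093.6
Sensible, products 25→98.6 °C: 13871 kJ/h
Q = ΔH = 44927 kJ/h = 12.48 kW
Heat supplied = 12480 W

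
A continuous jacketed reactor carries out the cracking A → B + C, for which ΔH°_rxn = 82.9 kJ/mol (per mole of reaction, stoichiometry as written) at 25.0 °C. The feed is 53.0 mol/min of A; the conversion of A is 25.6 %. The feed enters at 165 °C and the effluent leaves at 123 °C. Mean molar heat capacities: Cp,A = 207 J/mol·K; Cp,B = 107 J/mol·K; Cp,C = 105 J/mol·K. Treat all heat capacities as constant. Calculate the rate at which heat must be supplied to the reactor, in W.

Extent of reaction ξ = 0.256 × 53.0 = 13.568 mol/min
Reaction term: ξ·ΔH°_rxn = 13.568 × 82.9 = 1124.8 kJ/min
Sensible, feed 165→25 °C: -1535.9 kJ/min
Outlet flows (mol/min): A 39.432, B 13.568, C 13.568
Sensible, products 25→123 °C: 1081.8 kJ/min
Q = ΔH = 670.65 kJ/min = 11.178 kW
Heat supplied = 11178 W

Q_in = 11200 W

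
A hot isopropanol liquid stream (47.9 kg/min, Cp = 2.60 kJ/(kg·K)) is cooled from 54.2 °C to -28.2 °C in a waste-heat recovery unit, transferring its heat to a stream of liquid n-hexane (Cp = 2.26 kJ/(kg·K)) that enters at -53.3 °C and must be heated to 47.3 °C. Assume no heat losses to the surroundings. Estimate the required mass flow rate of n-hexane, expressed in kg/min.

ṁ_c = 45.1 kg/min

Heat released by hot stream: Q = 47.9 × 2.60 × (54.2 − -28.2) = 10262 kJ/min
Energy balance on cold side (adiabatic exchanger): Q = ṁ_c·Cp_c·(T_c,out − T_c,in)
ṁ_c = 10262 / [2.26 × (47.3 − -53.3)] = 45.137 kg/min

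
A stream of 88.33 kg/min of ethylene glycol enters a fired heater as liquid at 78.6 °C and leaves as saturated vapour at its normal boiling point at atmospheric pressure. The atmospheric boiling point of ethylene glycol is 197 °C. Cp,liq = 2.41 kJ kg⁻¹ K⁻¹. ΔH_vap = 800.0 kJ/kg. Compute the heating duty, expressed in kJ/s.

liquid 78.6→197 °C: 285.34 kJ/kg
vaporisation at 197 °C: 800 kJ/kg
Δh = 285.34 + 800 = 1085.3 kJ/kg
Q = ṁ·Δh = 88.33 kg/min × 1085.3 kJ/kg = 95868 kJ/min
|Q| = 1597.8 kW

Q = 1600 kJ/s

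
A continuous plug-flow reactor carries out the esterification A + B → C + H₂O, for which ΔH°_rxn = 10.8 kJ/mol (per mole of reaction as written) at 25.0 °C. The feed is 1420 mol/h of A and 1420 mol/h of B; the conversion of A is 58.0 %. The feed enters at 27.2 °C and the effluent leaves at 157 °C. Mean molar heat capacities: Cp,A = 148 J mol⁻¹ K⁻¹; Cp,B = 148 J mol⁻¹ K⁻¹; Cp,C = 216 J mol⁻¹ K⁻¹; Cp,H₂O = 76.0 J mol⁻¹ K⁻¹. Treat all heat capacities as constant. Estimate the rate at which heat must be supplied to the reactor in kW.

Q_in = 17.5 kW

Extent of reaction ξ = 0.580 × 1420 = 823.6 mol/h
Reaction term: ξ·ΔH°_rxn = 823.6 × 10.8 = 8894.9 kJ/h
Sensible, feed 27.2→25 °C: -924.7 kJ/h
Outlet flows (mol/h): A 596.4, B 596.4, C 823.6, H₂O 823.6
Sensible, products 25→157 °C: 55047 kJ/h
Q = ΔH = 63018 kJ/h = 17.505 kW
Heat supplied = 17.505 kW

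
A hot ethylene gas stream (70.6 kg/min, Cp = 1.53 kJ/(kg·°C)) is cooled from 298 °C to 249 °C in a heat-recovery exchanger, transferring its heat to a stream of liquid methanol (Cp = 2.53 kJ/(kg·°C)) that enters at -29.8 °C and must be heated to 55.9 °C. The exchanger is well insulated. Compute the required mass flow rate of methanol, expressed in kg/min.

Heat released by hot stream: Q = 70.6 × 1.53 × (298 − 249) = 5292.9 kJ/min
Energy balance on cold side (adiabatic exchanger): Q = ṁ_c·Cp_c·(T_c,out − T_c,in)
ṁ_c = 5292.9 / [2.53 × (55.9 − -29.8)] = 24.411 kg/min

ṁ_c = 24.4 kg/min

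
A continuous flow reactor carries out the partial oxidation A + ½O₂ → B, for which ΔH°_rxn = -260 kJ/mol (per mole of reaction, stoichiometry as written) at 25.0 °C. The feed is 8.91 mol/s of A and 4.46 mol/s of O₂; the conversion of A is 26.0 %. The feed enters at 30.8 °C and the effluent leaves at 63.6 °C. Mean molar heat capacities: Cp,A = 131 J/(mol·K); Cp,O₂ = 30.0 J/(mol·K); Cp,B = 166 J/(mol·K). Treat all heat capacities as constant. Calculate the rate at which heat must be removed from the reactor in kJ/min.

Q_out = 33500 kJ/min

Extent of reaction ξ = 0.260 × 8.91 = 2.3166 mol/s
Reaction term: ξ·ΔH°_rxn = 2.3166 × -260 = -602.32 kJ/s
Sensible, feed 30.8→25 °C: -7.5459 kJ/s
Outlet flows (mol/s): A 6.5934, O₂ 3.3017, B 2.3166
Sensible, products 25→63.6 °C: 52.007 kJ/s
Q = ΔH = -557.85 kJ/s = -557.85 kW
Heat removed = 33471 kJ/min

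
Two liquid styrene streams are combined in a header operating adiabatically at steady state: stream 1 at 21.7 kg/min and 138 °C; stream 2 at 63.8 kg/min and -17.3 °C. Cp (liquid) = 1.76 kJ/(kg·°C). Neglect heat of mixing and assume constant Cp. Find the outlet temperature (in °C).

T_out = 22.1 °C

No heat crosses the boundary, so H_out = H_in.
Σ ṁᵢCp,ᵢTᵢ = 21.7×1.76×138 + 63.8×1.76×-17.3 = 3327.9
Σ ṁᵢCp,ᵢ = 21.7×1.76 + 63.8×1.76 = 150.48
T_out = 3327.9 / 150.48 = 22.115 °C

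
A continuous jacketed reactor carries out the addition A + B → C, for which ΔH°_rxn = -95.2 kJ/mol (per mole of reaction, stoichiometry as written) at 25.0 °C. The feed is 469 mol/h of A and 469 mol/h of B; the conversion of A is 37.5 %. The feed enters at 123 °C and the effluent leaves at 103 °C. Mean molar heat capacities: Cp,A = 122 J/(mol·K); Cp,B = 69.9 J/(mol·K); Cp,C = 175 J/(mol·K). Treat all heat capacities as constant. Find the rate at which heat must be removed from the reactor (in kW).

Q_out = 5.22 kW

Extent of reaction ξ = 0.375 × 469 = 175.88 mol/h
Reaction term: ξ·ΔH°_rxn = 175.88 × -95.2 = -16743 kJ/h
Sensible, feed 123→25 °C: -8820.1 kJ/h
Outlet flows (mol/h): A 293.12, B 293.12, C 175.88
Sensible, products 25→103 °C: 6788.2 kJ/h
Q = ΔH = -18775 kJ/h = -5.2153 kW
Heat removed = 5.2153 kW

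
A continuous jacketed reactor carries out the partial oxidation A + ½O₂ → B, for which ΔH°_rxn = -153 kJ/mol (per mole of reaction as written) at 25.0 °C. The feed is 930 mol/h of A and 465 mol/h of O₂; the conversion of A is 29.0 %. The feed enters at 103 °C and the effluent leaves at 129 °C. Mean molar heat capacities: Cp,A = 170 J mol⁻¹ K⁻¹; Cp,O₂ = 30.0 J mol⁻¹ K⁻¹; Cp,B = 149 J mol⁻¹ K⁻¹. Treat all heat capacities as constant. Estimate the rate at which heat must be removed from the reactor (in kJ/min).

Extent of reaction ξ = 0.290 × 930 = 269.7 mol/h
Reaction term: ξ·ΔH°_rxn = 269.7 × -153 = -41264 kJ/h
Sensible, feed 103→25 °C: -13420 kJ/h
Outlet flows (mol/h): A 660.3, O₂ 330.15, B 269.7
Sensible, products 25→129 °C: 16883 kJ/h
Q = ΔH = -37801 kJ/h = -10.5 kW
Heat removed = 630.01 kJ/min

Q_out = 630 kJ/min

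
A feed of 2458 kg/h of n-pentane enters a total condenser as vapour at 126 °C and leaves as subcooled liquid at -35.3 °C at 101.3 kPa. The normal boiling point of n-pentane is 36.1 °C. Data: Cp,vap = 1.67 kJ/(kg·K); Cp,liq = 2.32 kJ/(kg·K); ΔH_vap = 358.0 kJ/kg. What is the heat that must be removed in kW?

vapour 126→36.1 °C: -150.13 kJ/kg
condensation at 36.1 °C: -358 kJ/kg
liquid 36.1→-35.3 °C: -165.65 kJ/kg
Δh = -150.13 + -358 + -165.65 = -673.78 kJ/kg
Q = ṁ·Δh = 2458 kg/h × -673.78 kJ/kg = -1.6562e+06 kJ/h
|Q| = 460.04 kW

Q_c = 460 kW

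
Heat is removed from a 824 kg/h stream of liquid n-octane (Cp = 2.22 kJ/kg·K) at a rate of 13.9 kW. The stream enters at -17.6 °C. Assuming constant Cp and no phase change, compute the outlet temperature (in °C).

Q = 13.9 kW = 50040 kJ/h
ΔT = Q/(ṁ·Cp) = 50040/(824×2.22) = 27.355 K
T_out = -17.6 − 27.355 = -44.955 °C

T_out = -45.0 °C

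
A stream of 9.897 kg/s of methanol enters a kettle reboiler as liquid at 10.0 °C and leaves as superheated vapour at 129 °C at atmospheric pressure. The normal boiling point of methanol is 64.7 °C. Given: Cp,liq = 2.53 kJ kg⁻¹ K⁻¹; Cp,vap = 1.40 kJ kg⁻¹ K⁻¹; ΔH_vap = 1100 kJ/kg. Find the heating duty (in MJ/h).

Q = 47300 MJ/h

liquid 10.0→64.7 °C: 138.39 kJ/kg
vaporisation at 64.7 °C: 1100 kJ/kg
vapour 64.7→129 °C: 90.02 kJ/kg
Δh = 138.39 + 1100 + 90.02 = 1328.4 kJ/kg
Q = ṁ·Δh = 9.897 kg/s × 1328.4 kJ/kg = 13147 kJ/s
|Q| = 13147 kW = 47330 MJ/h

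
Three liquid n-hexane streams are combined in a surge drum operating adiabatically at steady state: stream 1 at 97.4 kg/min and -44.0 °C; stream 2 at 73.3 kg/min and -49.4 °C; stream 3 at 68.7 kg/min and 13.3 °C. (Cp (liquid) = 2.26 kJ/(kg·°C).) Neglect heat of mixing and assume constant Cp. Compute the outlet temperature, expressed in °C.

T_out = -29.2 °C

No heat crosses the boundary, so H_out = H_in.
Σ ṁᵢCp,ᵢTᵢ = 97.4×2.26×-44.0 + 73.3×2.26×-49.4 + 68.7×2.26×13.3 = -15804
Σ ṁᵢCp,ᵢ = 97.4×2.26 + 73.3×2.26 + 68.7×2.26 = 541.04
T_out = -15804 / 541.04 = -29.21 °C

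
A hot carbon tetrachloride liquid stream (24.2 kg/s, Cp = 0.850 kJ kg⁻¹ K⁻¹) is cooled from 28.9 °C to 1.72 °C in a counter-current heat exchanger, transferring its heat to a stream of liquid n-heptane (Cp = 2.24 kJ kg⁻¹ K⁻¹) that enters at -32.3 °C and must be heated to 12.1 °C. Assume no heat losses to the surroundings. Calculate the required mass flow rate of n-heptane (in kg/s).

ṁ_c = 5.62 kg/s

Heat released by hot stream: Q = 24.2 × 0.850 × (28.9 − 1.72) = 559.09 kJ/s
Energy balance on cold side (adiabatic exchanger): Q = ṁ_c·Cp_c·(T_c,out − T_c,in)
ṁ_c = 559.09 / [2.24 × (12.1 − -32.3)] = 5.6215 kg/s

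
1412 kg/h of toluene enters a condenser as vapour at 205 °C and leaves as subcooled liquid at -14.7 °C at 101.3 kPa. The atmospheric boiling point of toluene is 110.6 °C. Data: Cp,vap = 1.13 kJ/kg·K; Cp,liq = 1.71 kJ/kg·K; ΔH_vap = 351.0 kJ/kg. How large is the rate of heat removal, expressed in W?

vapour 205→110.6 °C: -106.67 kJ/kg
condensation at 110.6 °C: -351 kJ/kg
liquid 110.6→-14.7 °C: -214.26 kJ/kg
Δh = -106.67 + -351 + -214.26 = -671.93 kJ/kg
Q = ṁ·Δh = 1412 kg/h × -671.93 kJ/kg = -948770 kJ/h
|Q| = 263.55 kW = 263550 W

Q_c = 264000 W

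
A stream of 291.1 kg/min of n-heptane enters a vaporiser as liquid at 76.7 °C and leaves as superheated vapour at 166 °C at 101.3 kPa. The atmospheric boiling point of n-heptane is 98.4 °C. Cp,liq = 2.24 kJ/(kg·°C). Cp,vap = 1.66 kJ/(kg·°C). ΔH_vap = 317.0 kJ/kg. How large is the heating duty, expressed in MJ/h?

Q = 8350 MJ/h

liquid 76.7→98.4 °C: 48.608 kJ/kg
vaporisation at 98.4 °C: 317 kJ/kg
vapour 98.4→166 °C: 112.22 kJ/kg
Δh = 48.608 + 317 + 112.22 = 477.82 kJ/kg
Q = ṁ·Δh = 291.1 kg/min × 477.82 kJ/kg = 139090 kJ/min
|Q| = 2318.2 kW = 8345.7 MJ/h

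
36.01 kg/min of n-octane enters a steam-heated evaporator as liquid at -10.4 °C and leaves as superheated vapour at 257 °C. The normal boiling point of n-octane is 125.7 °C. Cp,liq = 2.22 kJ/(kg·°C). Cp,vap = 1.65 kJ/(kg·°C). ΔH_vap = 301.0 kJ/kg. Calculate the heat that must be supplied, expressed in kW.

Q = 492 kW

liquid -10.4→125.7 °C: 302.14 kJ/kg
vaporisation at 125.7 °C: 301 kJ/kg
vapour 125.7→257 °C: 216.65 kJ/kg
Δh = 302.14 + 301 + 216.65 = 819.79 kJ/kg
Q = ṁ·Δh = 36.01 kg/min × 819.79 kJ/kg = 29521 kJ/min
|Q| = 492.01 kW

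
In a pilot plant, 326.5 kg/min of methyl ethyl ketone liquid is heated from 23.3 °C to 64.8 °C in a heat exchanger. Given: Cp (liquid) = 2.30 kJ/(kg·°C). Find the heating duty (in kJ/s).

Q = ṁ·Cp·ΔT = 326.5 × 2.30 × (64.8 − 23.3) = 31164 kJ/min
Converting: 31164 / 60 s = 519.41 kW

Q = 519 kJ/s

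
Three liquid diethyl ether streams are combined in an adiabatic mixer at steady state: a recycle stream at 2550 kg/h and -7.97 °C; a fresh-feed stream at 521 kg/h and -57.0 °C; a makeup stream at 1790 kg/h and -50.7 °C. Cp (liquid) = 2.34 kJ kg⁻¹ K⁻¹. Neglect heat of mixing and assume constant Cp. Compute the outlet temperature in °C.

T_out = -29.0 °C

Energy balance with Q = 0: Σ ṁᵢCp,ᵢ(T_out − Tᵢ) = 0
T_out = Σ ṁᵢCp,ᵢTᵢ / Σ ṁᵢCp,ᵢ
      = -329410 / 11375 = -28.96 °C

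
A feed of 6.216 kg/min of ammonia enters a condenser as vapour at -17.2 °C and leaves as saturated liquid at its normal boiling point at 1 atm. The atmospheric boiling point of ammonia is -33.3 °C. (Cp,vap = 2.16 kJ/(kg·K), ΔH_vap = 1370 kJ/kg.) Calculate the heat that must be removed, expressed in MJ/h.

Q_c = 524 MJ/h

vapour -17.2→-33.3 °C: -34.776 kJ/kg
condensation at -33.3 °C: -1370 kJ/kg
Δh = -34.776 + -1370 = -1404.8 kJ/kg
Q = ṁ·Δh = 6.216 kg/min × -1404.8 kJ/kg = -8732.1 kJ/min
|Q| = 145.53 kW = 523.93 MJ/h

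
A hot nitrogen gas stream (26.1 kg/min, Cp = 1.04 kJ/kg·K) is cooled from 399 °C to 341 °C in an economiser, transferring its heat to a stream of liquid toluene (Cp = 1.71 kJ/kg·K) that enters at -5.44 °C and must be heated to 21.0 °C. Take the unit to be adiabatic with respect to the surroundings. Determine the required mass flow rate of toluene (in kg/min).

ṁ_c = 34.8 kg/min

Heat released by hot stream: Q = 26.1 × 1.04 × (399 − 341) = 1574.4 kJ/min
Energy balance on cold side (adiabatic exchanger): Q = ṁ_c·Cp_c·(T_c,out − T_c,in)
ṁ_c = 1574.4 / [1.71 × (21.0 − -5.44)] = 34.821 kg/min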